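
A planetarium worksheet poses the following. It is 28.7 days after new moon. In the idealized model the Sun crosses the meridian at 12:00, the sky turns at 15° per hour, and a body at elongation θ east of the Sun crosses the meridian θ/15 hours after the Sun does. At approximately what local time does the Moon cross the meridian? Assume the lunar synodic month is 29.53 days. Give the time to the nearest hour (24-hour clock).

The Moon has covered 28.7/29.53 of its cycle, so θ ≈ 360° × 28.7/29.53 = 349.9°.
The Moon trails the Sun by θ/15 = 349.9/15 ≈ 23.33 hours.
12:00 + 23.33 h ≈ 11:20 → 11:00 to the nearest hour.

11:00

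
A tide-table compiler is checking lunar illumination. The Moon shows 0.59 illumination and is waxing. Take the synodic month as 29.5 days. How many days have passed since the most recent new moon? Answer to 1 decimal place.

cos θ = 1 − 2f = -0.180, giving a principal value of 100.4°.
Before full moon the principal value applies: θ = 100.4°.
At 360°/29.5 d per day, 100.4° corresponds to 8.22 days.

8.2 days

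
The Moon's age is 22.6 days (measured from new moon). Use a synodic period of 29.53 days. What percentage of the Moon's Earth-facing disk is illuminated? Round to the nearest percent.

45%

The Moon has covered 22.6/29.53 of its cycle, so θ ≈ 360° × 22.6/29.53 = 275.5°.
Illuminated fraction = (1 − cos 275.5°)/2 = (1 − 0.096)/2 ≈ 0.452, so 45%.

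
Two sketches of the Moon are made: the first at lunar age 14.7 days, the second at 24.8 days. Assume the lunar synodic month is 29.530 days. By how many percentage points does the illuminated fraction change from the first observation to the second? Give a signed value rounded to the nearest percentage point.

First observation: θ = 360°·14.7/29.530 = 179.2°, so f = 1.000.
Second observation: θ = 302.3°, f = 0.233.
Δf = 0.233 − 1.000 = -0.767, i.e. -77 pp.

-77 percentage points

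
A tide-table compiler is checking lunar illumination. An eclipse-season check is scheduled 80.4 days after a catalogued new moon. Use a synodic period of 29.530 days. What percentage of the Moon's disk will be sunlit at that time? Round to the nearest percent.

80.4 d spans 2 complete synodic months (2 × 29.530 = 59.06 d) plus 21.34 d.
Elongation θ = 360° × 21.34/29.530 ≈ 260.2°.
cos 260.2° = (-0.171), so f = (1 − (-0.171))/2 = 0.585, so 59%.

59%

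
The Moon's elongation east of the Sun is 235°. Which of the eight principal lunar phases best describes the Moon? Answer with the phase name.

The waning gibbous sector spans roughly 202°–248°; 235° falls inside it.

waning gibbous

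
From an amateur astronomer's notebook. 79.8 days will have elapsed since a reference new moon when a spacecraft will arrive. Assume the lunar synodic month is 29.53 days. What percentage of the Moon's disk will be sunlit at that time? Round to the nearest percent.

65%

79.8/29.53 = 2.702 lunations, so 2 complete cycles and 20.74 d into the next.
Elongation θ = 360° × 20.74/29.53 ≈ 252.8°.
Illuminated fraction = (1 − cos 252.8°)/2 = (1 − (-0.295))/2 ≈ 0.648, so 65%.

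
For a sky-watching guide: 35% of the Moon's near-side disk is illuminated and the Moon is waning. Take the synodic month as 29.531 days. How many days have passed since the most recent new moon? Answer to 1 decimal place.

23.6 days

From f = (1 − cos θ)/2: cos θ = 1 − 2×0.35 = 0.300; arccos → 72.5°.
Since the Moon is past full (waning), take the reflex angle: θ = 360° − 72.5° = 287.5°.
At 360°/29.531 d per day, 287.5° corresponds to 23.58 days.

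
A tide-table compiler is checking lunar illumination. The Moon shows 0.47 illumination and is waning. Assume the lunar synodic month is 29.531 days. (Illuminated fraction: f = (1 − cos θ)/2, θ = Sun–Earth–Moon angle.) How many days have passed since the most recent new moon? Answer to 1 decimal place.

cos θ = 1 − 2f = 0.060, giving a principal value of 86.6°.
Since the Moon is past full (waning), take the reflex angle: θ = 360° − 86.6° = 273.4°.
Age = 29.531 × 273.4°/360° ≈ 22.43 days.

22.4 days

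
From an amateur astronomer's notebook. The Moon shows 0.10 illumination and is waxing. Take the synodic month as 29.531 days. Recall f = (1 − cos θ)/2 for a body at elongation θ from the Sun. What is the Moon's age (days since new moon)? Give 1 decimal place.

3.0 days

From f = (1 − cos θ)/2: cos θ = 1 − 2×0.10 = 0.800; arccos → 36.9°.
Before full moon the principal value applies: θ = 36.9°.
That fraction of the synodic month is 36.9/360 × 29.531 d ≈ 3.02 d.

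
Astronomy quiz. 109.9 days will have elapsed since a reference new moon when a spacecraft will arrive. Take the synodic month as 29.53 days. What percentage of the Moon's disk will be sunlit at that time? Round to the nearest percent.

59%

Reduce mod P: 109.9 − 3×29.53 = 21.31 d into the current lunation.
The Moon has covered 21.31/29.53 of its cycle, so θ ≈ 360° × 21.31/29.53 = 259.8°.
Illuminated fraction = (1 − cos 259.8°)/2 = (1 − (-0.177))/2 ≈ 0.589, so 59%.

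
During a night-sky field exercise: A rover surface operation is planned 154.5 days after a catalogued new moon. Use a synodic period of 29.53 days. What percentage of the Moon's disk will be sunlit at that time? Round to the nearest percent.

44%

154.5 d spans 5 complete synodic months (5 × 29.53 = 147.65 d) plus 6.85 d.
The Moon has covered 6.85/29.53 of its cycle, so θ ≈ 360° × 6.85/29.53 = 83.5°.
Illuminated fraction = (1 − cos 83.5°)/2 = (1 − 0.113)/2 ≈ 0.443, so 44%.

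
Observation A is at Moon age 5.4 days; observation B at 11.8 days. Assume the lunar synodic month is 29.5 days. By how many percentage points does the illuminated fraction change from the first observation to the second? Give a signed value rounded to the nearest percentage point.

θ₁ = 360° × 5.4/29.5 = 65.9°, f₁ = (1 − cos θ₁)/2 = 0.296.
θ₂ = 360° × 11.8/29.5 = 144.0°, f₂ = (1 − cos θ₂)/2 = 0.905.
Change = f₂ − f₁ = +0.609 → +61 percentage points.

+61 percentage points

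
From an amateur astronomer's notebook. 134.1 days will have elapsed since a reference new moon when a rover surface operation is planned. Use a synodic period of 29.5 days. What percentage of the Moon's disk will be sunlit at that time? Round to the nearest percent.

98%

Reduce mod P: 134.1 − 4×29.5 = 16.10 d into the current lunation.
Phase angle: θ = 360°·(16.10 d)/(29.5 d) = 196.5°.
With cos θ = (-0.959), the lit fraction is (1 − (-0.959))/2 ≈ 0.979, so 98%.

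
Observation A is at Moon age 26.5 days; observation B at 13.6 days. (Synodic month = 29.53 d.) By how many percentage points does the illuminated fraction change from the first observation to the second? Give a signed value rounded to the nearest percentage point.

θ₁ = 360° × 26.5/29.53 = 323.1°, f₁ = (1 − cos θ₁)/2 = 0.100.
θ₂ = 360° × 13.6/29.53 = 165.8°, f₂ = (1 − cos θ₂)/2 = 0.985.
Change = f₂ − f₁ = +0.884 → +88 percentage points.

+88 percentage points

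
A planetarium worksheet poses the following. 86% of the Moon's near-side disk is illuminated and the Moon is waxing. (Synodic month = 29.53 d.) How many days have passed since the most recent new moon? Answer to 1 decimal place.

11.2 days

From f = (1 − cos θ)/2: cos θ = 1 − 2×0.86 = -0.720; arccos → 136.1°.
The Moon is waxing (0°–180°), so θ = 136.1° directly.
Age = 29.53 × 136.1°/360° ≈ 11.16 days.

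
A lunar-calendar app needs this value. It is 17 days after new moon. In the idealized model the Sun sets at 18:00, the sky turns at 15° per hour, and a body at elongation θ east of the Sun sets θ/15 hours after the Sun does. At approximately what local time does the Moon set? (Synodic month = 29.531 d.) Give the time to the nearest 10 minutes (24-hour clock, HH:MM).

The Moon has covered 17/29.531 of its cycle, so θ ≈ 360° × 17/29.531 = 207.2°.
Delay after the Sun = 207.2° / (15°/h) ≈ 13.82 h.
18:00 + 13.816 h ≈ 07:49 → 07:50 to the nearest ten minutes.

07:50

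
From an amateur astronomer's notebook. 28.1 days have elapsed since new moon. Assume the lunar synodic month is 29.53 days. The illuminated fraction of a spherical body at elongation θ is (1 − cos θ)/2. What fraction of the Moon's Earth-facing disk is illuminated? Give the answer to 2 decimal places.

Phase angle: θ = 360°·(28.1 d)/(29.53 d) = 342.6°.
Illuminated fraction = (1 − cos 342.6°)/2 = (1 − 0.954)/2 ≈ 0.023.

0.02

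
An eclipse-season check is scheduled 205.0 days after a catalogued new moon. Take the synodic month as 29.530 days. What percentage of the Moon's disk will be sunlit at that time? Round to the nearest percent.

3%

205.0/29.530 = 6.942 lunations, so 6 complete cycles and 27.82 d into the next.
Phase angle: θ = 360°·(27.82 d)/(29.530 d) = 339.2°.
cos 339.2° = 0.935, so f = (1 − 0.935)/2 = 0.033, so 3%.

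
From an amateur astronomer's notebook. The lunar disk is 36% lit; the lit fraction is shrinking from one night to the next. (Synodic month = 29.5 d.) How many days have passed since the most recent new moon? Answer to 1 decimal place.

Invert f = (1 − cos θ)/2 to get cos θ = 1 − 2(0.36) = 0.280, hence θ₀ = arccos 0.280 = 73.7°.
Waning ⇒ past full, so θ = 360° − 73.7° = 286.3°.
That fraction of the synodic month is 286.3/360 × 29.5 d ≈ 23.46 d.

23.5 days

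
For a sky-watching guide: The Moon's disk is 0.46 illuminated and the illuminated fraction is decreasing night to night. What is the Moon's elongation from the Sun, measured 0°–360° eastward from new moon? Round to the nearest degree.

275°

cos θ = 1 − 2f = 0.080, giving a principal value of 85.4°.
Since the Moon is past full (waning), take the reflex angle: θ = 360° − 85.4° = 274.6°.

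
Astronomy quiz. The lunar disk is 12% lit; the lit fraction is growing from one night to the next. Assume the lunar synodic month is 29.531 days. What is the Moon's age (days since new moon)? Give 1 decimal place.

cos θ = 1 − 2f = 0.760, giving a principal value of 40.5°.
The Moon is waxing (0°–180°), so θ = 40.5° directly.
That fraction of the synodic month is 40.5/360 × 29.531 d ≈ 3.33 d.

3.3 days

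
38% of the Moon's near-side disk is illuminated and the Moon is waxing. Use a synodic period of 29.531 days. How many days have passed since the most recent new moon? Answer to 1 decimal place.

6.2 days

Invert f = (1 − cos θ)/2 to get cos θ = 1 − 2(0.38) = 0.240, hence θ₀ = arccos 0.240 = 76.1°.
The Moon is waxing (0°–180°), so θ = 76.1° directly.
Age = 29.531 × 76.1°/360° ≈ 6.24 days.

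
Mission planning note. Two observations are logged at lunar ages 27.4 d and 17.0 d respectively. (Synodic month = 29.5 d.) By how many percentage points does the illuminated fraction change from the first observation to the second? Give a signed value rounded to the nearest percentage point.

+89 percentage points

θ₁ = 360° × 27.4/29.5 = 334.4°, f₁ = (1 − cos θ₁)/2 = 0.049.
θ₂ = 360° × 17.0/29.5 = 207.5°, f₂ = (1 − cos θ₂)/2 = 0.944.
Change = f₂ − f₁ = +0.894 → +89 percentage points.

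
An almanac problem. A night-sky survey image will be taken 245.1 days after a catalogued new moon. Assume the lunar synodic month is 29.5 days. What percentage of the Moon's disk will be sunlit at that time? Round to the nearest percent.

68%

245.1/29.5 = 8.308 lunations, so 8 complete cycles and 9.10 d into the next.
Elongation θ = 360° × 9.10/29.5 ≈ 111.1°.
Illuminated fraction = (1 − cos 111.1°)/2 = (1 − (-0.359))/2 ≈ 0.680, so 68%.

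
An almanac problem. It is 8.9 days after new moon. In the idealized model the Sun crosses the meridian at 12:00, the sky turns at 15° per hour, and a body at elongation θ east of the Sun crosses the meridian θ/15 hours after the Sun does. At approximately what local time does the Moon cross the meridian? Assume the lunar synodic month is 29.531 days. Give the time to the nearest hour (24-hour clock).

19:00

The Moon has covered 8.9/29.531 of its cycle, so θ ≈ 360° × 8.9/29.531 = 108.5°.
The Moon trails the Sun by θ/15 = 108.5/15 ≈ 7.23 hours.
12:00 + 7.23 h ≈ 19:14 → 19:00 to the nearest hour.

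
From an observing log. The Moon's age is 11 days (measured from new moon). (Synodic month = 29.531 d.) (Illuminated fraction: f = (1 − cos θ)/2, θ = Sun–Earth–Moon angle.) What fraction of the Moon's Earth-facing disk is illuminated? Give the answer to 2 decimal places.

Phase angle: θ = 360°·(11 d)/(29.531 d) = 134.1°.
cos 134.1° = (-0.696), so f = (1 − (-0.696))/2 = 0.848.

0.85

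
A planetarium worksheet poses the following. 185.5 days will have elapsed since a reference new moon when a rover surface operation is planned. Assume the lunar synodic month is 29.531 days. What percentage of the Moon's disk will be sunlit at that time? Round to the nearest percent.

185.5 d spans 6 complete synodic months (6 × 29.531 = 177.19 d) plus 8.31 d.
Phase angle: θ = 360°·(8.31 d)/(29.531 d) = 101.4°.
cos 101.4° = (-0.197), so f = (1 − (-0.197))/2 = 0.598, so 60%.

60%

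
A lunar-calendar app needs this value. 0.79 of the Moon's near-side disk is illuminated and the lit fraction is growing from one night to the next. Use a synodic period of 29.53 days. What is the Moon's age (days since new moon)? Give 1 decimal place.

From f = (1 − cos θ)/2: cos θ = 1 − 2×0.79 = -0.580; arccos → 125.5°.
The Moon is waxing (0°–180°), so θ = 125.5° directly.
That fraction of the synodic month is 125.5/360 × 29.53 d ≈ 10.29 d.

10.3 days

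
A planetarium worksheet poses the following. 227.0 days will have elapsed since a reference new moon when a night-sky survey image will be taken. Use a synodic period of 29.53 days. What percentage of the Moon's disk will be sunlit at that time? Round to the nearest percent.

69%

227.0 d spans 7 complete synodic months (7 × 29.53 = 206.71 d) plus 20.29 d.
Phase angle: θ = 360°·(20.29 d)/(29.53 d) = 247.4°.
With cos θ = (-0.385), the lit fraction is (1 − (-0.385))/2 ≈ 0.693, so 69%.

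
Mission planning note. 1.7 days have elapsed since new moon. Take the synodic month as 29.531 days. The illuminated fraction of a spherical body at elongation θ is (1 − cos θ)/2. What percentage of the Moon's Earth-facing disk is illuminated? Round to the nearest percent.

Elongation θ = 360° × 1.7/29.531 ≈ 20.7°.
Illuminated fraction = (1 − cos 20.7°)/2 = (1 − 0.935)/2 ≈ 0.032, so 3%.

3%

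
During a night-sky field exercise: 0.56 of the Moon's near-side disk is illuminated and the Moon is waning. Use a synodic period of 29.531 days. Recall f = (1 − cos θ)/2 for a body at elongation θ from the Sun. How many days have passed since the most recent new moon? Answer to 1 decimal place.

From f = (1 − cos θ)/2: cos θ = 1 − 2×0.56 = -0.120; arccos → 96.9°.
Waning ⇒ past full, so θ = 360° − 96.9° = 263.1°.
That fraction of the synodic month is 263.1/360 × 29.531 d ≈ 21.58 d.

21.6 days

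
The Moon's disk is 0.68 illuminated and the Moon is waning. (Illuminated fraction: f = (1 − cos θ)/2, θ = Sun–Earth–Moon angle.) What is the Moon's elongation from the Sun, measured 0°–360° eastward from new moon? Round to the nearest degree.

From f = (1 − cos θ)/2: cos θ = 1 − 2×0.68 = -0.360; arccos → 111.1°.
Since the Moon is past full (waning), take the reflex angle: θ = 360° − 111.1° = 248.9°.

249°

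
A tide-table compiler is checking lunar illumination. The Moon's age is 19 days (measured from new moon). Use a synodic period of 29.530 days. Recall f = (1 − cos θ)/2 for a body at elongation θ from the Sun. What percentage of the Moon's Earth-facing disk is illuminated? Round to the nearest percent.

81%

Elongation θ = 360° × 19/29.530 ≈ 231.6°.
With cos θ = (-0.621), the lit fraction is (1 − (-0.621))/2 ≈ 0.810, so 81%.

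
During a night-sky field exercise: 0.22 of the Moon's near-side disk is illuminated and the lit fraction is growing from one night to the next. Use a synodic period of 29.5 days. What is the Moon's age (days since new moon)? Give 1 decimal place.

4.6 days

From f = (1 − cos θ)/2: cos θ = 1 − 2×0.22 = 0.560; arccos → 55.9°.
Before full moon the principal value applies: θ = 55.9°.
That fraction of the synodic month is 55.9/360 × 29.5 d ≈ 4.58 d.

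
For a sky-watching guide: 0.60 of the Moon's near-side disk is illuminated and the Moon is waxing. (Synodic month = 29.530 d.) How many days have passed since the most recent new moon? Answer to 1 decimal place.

8.3 days

cos θ = 1 − 2f = -0.200, giving a principal value of 101.5°.
The Moon is waxing (0°–180°), so θ = 101.5° directly.
Age = 29.530 × 101.5°/360° ≈ 8.33 days.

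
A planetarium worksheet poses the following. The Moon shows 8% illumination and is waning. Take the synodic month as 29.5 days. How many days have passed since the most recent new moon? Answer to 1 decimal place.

Invert f = (1 − cos θ)/2 to get cos θ = 1 − 2(0.08) = 0.840, hence θ₀ = arccos 0.840 = 32.9°.
A waning Moon lies in 180°–360°, so θ = 360° − 32.9° = 327.1°.
That fraction of the synodic month is 327.1/360 × 29.5 d ≈ 26.81 d.

26.8 days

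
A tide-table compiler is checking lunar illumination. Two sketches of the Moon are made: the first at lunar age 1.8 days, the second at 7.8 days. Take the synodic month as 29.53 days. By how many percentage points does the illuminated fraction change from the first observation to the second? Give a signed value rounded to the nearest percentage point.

+51 percentage points

First observation: θ = 360°·1.8/29.53 = 21.9°, so f = 0.036.
Second observation: θ = 95.1°, f = 0.544.
Δf = 0.544 − 0.036 = +0.508, i.e. +51 pp.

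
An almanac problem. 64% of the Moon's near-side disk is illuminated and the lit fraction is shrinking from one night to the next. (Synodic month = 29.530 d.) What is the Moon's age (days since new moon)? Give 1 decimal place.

Invert f = (1 − cos θ)/2 to get cos θ = 1 − 2(0.64) = -0.280, hence θ₀ = arccos -0.280 = 106.3°.
Waning ⇒ past full, so θ = 360° − 106.3° = 253.7°.
That fraction of the synodic month is 253.7/360 × 29.530 d ≈ 20.81 d.

20.8 days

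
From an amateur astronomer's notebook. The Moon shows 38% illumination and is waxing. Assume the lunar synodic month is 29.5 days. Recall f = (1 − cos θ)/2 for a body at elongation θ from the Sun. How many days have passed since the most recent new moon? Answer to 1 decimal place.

6.2 days

Invert f = (1 − cos θ)/2 to get cos θ = 1 − 2(0.38) = 0.240, hence θ₀ = arccos 0.240 = 76.1°.
Waxing ⇒ before full, so θ = 76.1°.
At 360°/29.5 d per day, 76.1° corresponds to 6.24 days.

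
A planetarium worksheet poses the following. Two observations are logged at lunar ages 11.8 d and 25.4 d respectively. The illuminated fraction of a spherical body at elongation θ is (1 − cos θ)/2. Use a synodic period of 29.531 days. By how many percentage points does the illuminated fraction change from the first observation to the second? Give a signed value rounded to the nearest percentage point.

-72 percentage points

First observation: θ = 360°·11.8/29.531 = 143.8°, so f = 0.904.
Second observation: θ = 309.6°, f = 0.181.
Δf = 0.181 − 0.904 = -0.723, i.e. -72 pp.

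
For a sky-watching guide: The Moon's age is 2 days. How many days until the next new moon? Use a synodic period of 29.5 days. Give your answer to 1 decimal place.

27.5 days

One full lunation from the last new moon is 29.5 d; remaining = 29.5 − 2 = 27.500 d.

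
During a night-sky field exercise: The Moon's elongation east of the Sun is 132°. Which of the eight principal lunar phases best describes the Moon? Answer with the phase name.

The waxing gibbous sector spans roughly 112°–158°; 132° falls inside it.

waxing gibbous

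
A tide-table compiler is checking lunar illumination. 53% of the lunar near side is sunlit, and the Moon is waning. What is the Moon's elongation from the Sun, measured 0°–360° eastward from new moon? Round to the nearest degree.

267°

Invert f = (1 − cos θ)/2 to get cos θ = 1 − 2(0.53) = -0.060, hence θ₀ = arccos -0.060 = 93.4°.
A waning Moon lies in 180°–360°, so θ = 360° − 93.4° = 266.6°.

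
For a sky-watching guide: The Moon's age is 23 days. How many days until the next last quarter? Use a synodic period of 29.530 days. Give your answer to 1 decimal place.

Last quarter occurs at elongation 270°, i.e. at age 29.530 × 270/360 = 22.148 d.
This lunation's last quarter (22.148 d) has passed, so add one period: 51.678 − 23 = 28.678 days.

28.7 days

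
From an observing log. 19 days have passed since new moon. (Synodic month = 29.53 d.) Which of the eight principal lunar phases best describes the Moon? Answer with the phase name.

waning gibbous

At 19/29.53 of the cycle, θ ≈ 232° — the waning gibbous range.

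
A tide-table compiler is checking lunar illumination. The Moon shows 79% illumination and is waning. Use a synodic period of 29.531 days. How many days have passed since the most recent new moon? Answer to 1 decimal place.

Invert f = (1 − cos θ)/2 to get cos θ = 1 − 2(0.79) = -0.580, hence θ₀ = arccos -0.580 = 125.5°.
Since the Moon is past full (waning), take the reflex angle: θ = 360° − 125.5° = 234.5°.
Age = 29.531 × 234.5°/360° ≈ 19.24 days.

19.2 days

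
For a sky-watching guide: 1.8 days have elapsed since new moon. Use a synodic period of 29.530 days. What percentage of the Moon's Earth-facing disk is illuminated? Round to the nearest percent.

Elongation θ = 360° × 1.8/29.530 ≈ 21.9°.
cos 21.9° = 0.928, so f = (1 − 0.928)/2 = 0.036, so 4%.

4%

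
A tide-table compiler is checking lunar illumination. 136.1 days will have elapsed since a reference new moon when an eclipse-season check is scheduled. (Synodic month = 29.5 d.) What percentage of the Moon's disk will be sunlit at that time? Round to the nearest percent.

136.1/29.5 = 4.614 lunations, so 4 complete cycles and 18.10 d into the next.
Phase angle: θ = 360°·(18.10 d)/(29.5 d) = 220.9°.
Illuminated fraction = (1 − cos 220.9°)/2 = (1 − (-0.756))/2 ≈ 0.878, so 88%.

88%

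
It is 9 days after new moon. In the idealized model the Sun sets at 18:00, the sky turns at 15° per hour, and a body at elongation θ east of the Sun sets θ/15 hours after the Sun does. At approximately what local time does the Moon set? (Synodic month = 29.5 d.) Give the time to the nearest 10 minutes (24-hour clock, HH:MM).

Elongation θ = 360° × 9/29.5 ≈ 109.8°.
Delay after the Sun = 109.8° / (15°/h) ≈ 7.32 h.
18:00 + 7.322 h ≈ 01:19 → 01:20 to the nearest ten minutes.

01:20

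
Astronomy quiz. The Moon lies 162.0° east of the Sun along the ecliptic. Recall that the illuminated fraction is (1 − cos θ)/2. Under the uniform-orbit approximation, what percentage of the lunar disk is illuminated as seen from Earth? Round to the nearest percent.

98%

Half-versine of 162.0°: (1 − (-0.951))/2 = 0.976, i.e. 98%.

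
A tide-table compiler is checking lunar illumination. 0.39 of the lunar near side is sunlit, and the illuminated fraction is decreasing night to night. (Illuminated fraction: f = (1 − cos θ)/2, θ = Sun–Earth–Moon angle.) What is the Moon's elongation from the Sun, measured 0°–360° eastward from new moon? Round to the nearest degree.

283°

Invert f = (1 − cos θ)/2 to get cos θ = 1 − 2(0.39) = 0.220, hence θ₀ = arccos 0.220 = 77.3°.
A waning Moon lies in 180°–360°, so θ = 360° − 77.3° = 282.7°.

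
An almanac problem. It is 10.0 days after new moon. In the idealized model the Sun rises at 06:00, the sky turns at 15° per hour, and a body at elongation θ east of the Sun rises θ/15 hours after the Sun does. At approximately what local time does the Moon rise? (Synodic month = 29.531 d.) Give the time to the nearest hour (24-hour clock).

14:00

The Moon has covered 10.0/29.531 of its cycle, so θ ≈ 360° × 10.0/29.531 = 121.9°.
The Moon trails the Sun by θ/15 = 121.9/15 ≈ 8.13 hours.
06:00 + 8.13 h ≈ 14:08 → 14:00 to the nearest hour.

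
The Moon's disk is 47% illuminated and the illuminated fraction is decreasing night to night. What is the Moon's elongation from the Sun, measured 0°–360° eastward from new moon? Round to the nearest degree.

273°

cos θ = 1 − 2f = 0.060, giving a principal value of 86.6°.
Since the Moon is past full (waning), take the reflex angle: θ = 360° − 86.6° = 273.4°.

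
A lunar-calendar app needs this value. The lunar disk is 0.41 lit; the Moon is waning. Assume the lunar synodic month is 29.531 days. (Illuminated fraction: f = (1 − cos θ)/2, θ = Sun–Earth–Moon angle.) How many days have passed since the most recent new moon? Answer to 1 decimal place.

23.0 days

From f = (1 − cos θ)/2: cos θ = 1 − 2×0.41 = 0.180; arccos → 79.6°.
Waning ⇒ past full, so θ = 360° − 79.6° = 280.4°.
Age = 29.531 × 280.4°/360° ≈ 23.00 days.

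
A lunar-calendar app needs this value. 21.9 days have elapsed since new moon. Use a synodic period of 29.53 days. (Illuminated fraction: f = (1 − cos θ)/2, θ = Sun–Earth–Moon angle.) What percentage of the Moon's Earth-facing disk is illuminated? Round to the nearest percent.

The Moon has covered 21.9/29.53 of its cycle, so θ ≈ 360° × 21.9/29.53 = 267.0°.
cos 267.0° = (-0.053), so f = (1 − (-0.053))/2 = 0.526, so 53%.

53%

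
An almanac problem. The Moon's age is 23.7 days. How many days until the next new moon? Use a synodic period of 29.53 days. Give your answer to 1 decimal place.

One full lunation from the last new moon is 29.53 d; remaining = 29.53 − 23.7 = 5.830 d.

5.8 days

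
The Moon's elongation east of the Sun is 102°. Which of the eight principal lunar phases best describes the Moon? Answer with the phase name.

first quarter

102° lies in the first quarter sector of the 8-phase cycle.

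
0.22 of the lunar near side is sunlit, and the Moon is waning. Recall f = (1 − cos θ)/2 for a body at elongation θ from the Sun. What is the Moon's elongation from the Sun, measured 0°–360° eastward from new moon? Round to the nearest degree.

Invert f = (1 − cos θ)/2 to get cos θ = 1 − 2(0.22) = 0.560, hence θ₀ = arccos 0.560 = 55.9°.
Since the Moon is past full (waning), take the reflex angle: θ = 360° − 55.9° = 304.1°.

304°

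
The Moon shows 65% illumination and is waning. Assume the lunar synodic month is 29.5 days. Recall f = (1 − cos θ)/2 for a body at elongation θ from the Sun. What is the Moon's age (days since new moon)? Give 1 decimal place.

20.7 days

Invert f = (1 − cos θ)/2 to get cos θ = 1 − 2(0.65) = -0.300, hence θ₀ = arccos -0.300 = 107.5°.
Since the Moon is past full (waning), take the reflex angle: θ = 360° − 107.5° = 252.5°.
At 360°/29.5 d per day, 252.5° corresponds to 20.69 days.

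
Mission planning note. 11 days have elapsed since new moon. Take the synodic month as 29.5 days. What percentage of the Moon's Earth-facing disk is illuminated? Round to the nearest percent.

Elongation θ = 360° × 11/29.5 ≈ 134.2°.
With cos θ = (-0.698), the lit fraction is (1 − (-0.698))/2 ≈ 0.849, so 85%.

85%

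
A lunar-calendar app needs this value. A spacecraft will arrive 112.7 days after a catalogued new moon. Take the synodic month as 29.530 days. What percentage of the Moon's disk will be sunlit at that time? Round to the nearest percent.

30%

Reduce mod P: 112.7 − 3×29.530 = 24.11 d into the current lunation.
The Moon has covered 24.11/29.530 of its cycle, so θ ≈ 360° × 24.11/29.530 = 293.9°.
cos 293.9° = 0.406, so f = (1 − 0.406)/2 = 0.297, so 30%.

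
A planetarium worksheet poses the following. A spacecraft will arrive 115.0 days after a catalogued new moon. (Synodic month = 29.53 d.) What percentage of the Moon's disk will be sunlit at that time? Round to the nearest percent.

11%

115.0/29.53 = 3.894 lunations, so 3 complete cycles and 26.41 d into the next.
The Moon has covered 26.41/29.53 of its cycle, so θ ≈ 360° × 26.41/29.53 = 322.0°.
Illuminated fraction = (1 − cos 322.0°)/2 = (1 − 0.788)/2 ≈ 0.106, so 11%.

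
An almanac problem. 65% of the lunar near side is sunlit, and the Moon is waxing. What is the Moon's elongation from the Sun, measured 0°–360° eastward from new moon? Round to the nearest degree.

107°

cos θ = 1 − 2f = -0.300, giving a principal value of 107.5°.
Waxing ⇒ before full, so θ = 107.5°.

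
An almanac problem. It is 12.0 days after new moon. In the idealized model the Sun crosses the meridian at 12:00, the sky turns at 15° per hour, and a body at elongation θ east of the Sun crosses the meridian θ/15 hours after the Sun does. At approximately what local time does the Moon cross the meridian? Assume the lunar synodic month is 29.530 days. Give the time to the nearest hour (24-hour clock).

The Moon has covered 12.0/29.530 of its cycle, so θ ≈ 360° × 12.0/29.530 = 146.3°.
The Moon trails the Sun by θ/15 = 146.3/15 ≈ 9.75 hours.
12:00 + 9.75 h ≈ 21:45 → 22:00 to the nearest hour.

22:00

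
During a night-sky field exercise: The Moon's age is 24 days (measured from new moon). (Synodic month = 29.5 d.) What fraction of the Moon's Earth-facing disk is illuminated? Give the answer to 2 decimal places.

0.31

The Moon has covered 24/29.5 of its cycle, so θ ≈ 360° × 24/29.5 = 292.9°.
cos 292.9° = 0.389, so f = (1 − 0.389)/2 = 0.306.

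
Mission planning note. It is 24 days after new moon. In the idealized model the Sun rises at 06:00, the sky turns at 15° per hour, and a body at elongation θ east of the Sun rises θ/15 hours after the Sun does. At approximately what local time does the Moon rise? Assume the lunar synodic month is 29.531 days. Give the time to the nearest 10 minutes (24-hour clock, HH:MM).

01:30

The Moon has covered 24/29.531 of its cycle, so θ ≈ 360° × 24/29.531 = 292.6°.
At 15° of sky rotation per hour, 292.6° corresponds to a 19.50 h lag.
06:00 + 19.505 h ≈ 01:30 → 01:30 to the nearest ten minutes.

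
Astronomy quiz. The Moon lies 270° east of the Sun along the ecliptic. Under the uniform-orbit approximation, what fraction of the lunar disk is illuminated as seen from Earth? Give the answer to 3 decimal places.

cos 270° = (-0.000), so f = (1 − (-0.000))/2 = 0.500.

0.500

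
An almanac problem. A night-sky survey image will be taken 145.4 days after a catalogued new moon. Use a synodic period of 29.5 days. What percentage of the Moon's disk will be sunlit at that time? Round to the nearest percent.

Reduce mod P: 145.4 − 4×29.5 = 27.40 d into the current lunation.
Phase angle: θ = 360°·(27.40 d)/(29.5 d) = 334.4°.
Illuminated fraction = (1 − cos 334.4°)/2 = (1 − 0.902)/2 ≈ 0.049, so 5%.

5%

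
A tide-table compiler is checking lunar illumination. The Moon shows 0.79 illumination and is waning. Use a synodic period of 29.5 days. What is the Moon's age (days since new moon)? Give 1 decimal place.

19.2 days

From f = (1 − cos θ)/2: cos θ = 1 − 2×0.79 = -0.580; arccos → 125.5°.
Since the Moon is past full (waning), take the reflex angle: θ = 360° − 125.5° = 234.5°.
At 360°/29.5 d per day, 234.5° corresponds to 19.22 days.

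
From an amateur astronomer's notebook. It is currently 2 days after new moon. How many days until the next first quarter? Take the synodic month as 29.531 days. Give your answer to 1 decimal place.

5.4 days

First quarter is 0.25 of the way through the cycle: age 0.25 × 29.531 = 7.383 d.
So 5.383 days remain (7.383 − 2).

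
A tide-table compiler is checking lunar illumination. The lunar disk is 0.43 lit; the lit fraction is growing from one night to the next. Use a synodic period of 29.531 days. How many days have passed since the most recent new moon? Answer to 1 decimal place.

6.7 days

Invert f = (1 − cos θ)/2 to get cos θ = 1 − 2(0.43) = 0.140, hence θ₀ = arccos 0.140 = 82.0°.
The Moon is waxing (0°–180°), so θ = 82.0° directly.
That fraction of the synodic month is 82.0/360 × 29.531 d ≈ 6.72 d.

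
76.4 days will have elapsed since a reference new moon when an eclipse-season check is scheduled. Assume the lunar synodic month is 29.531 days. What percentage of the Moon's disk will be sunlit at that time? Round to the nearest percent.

93%

76.4/29.531 = 2.587 lunations, so 2 complete cycles and 17.34 d into the next.
The Moon has covered 17.34/29.531 of its cycle, so θ ≈ 360° × 17.34/29.531 = 211.4°.
Illuminated fraction = (1 − cos 211.4°)/2 = (1 − (-0.854))/2 ≈ 0.927, so 93%.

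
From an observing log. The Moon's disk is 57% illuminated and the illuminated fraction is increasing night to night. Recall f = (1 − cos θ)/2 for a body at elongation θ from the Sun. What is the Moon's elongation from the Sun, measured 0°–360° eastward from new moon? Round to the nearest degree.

From f = (1 − cos θ)/2: cos θ = 1 − 2×0.57 = -0.140; arccos → 98.0°.
Before full moon the principal value applies: θ = 98.0°.

98°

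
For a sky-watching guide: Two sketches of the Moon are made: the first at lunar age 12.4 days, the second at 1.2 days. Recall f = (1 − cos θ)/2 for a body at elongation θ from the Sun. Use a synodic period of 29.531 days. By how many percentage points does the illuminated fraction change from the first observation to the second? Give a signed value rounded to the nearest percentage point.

θ₁ = 360° × 12.4/29.531 = 151.2°, f₁ = (1 − cos θ₁)/2 = 0.938.
θ₂ = 360° × 1.2/29.531 = 14.6°, f₂ = (1 − cos θ₂)/2 = 0.016.
Change = f₂ − f₁ = -0.922 → -92 percentage points.

-92 pp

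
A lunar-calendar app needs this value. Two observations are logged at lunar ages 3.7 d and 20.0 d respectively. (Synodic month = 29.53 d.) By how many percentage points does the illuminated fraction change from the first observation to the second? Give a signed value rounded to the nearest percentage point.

θ₁ = 360° × 3.7/29.53 = 45.1°, f₁ = (1 − cos θ₁)/2 = 0.147.
θ₂ = 360° × 20.0/29.53 = 243.8°, f₂ = (1 − cos θ₂)/2 = 0.721.
Change = f₂ − f₁ = +0.573 → +57 percentage points.

+57 percentage points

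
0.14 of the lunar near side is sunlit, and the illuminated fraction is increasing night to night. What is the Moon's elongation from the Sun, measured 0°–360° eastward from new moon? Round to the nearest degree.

44°

From f = (1 − cos θ)/2: cos θ = 1 − 2×0.14 = 0.720; arccos → 43.9°.
The Moon is waxing (0°–180°), so θ = 43.9° directly.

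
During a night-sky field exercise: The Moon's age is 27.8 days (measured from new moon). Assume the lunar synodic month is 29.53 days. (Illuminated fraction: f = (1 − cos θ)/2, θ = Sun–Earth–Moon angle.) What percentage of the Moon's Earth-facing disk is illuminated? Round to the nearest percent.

3%

The Moon has covered 27.8/29.53 of its cycle, so θ ≈ 360° × 27.8/29.53 = 338.9°.
Illuminated fraction = (1 − cos 338.9°)/2 = (1 − 0.933)/2 ≈ 0.033, so 3%.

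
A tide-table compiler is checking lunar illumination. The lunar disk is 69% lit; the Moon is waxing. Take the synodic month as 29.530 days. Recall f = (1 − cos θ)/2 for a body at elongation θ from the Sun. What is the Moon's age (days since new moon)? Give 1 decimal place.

cos θ = 1 − 2f = -0.380, giving a principal value of 112.3°.
The Moon is waxing (0°–180°), so θ = 112.3° directly.
Age = 29.530 × 112.3°/360° ≈ 9.21 days.

9.2 days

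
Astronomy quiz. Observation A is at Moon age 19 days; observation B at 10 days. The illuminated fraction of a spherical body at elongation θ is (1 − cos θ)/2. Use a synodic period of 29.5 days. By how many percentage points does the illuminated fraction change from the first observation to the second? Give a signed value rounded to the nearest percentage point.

First observation: θ = 360°·19/29.5 = 231.9°, so f = 0.809.
Second observation: θ = 122.0°, f = 0.765.
Δf = 0.765 − 0.809 = -0.044, i.e. -4 pp.

-4 percentage points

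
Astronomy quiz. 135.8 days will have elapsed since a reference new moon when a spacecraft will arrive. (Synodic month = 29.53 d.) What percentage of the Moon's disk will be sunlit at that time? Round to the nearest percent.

91%

135.8/29.53 = 4.599 lunations, so 4 complete cycles and 17.68 d into the next.
Elongation θ = 360° × 17.68/29.53 ≈ 215.5°.
Illuminated fraction = (1 − cos 215.5°)/2 = (1 − (-0.814))/2 ≈ 0.907, so 91%.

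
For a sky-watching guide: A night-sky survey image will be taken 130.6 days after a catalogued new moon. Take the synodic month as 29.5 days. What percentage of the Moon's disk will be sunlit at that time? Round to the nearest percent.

95%

Reduce mod P: 130.6 − 4×29.5 = 12.60 d into the current lunation.
Phase angle: θ = 360°·(12.60 d)/(29.5 d) = 153.8°.
cos 153.8° = (-0.897), so f = (1 − (-0.897))/2 = 0.948, so 95%.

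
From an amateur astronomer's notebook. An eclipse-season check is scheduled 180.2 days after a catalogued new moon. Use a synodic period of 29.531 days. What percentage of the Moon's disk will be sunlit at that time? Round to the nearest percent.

Reduce mod P: 180.2 − 6×29.531 = 3.01 d into the current lunation.
The Moon has covered 3.01/29.531 of its cycle, so θ ≈ 360° × 3.01/29.531 = 36.7°.
cos 36.7° = 0.801, so f = (1 − 0.801)/2 = 0.099, so 10%.

10%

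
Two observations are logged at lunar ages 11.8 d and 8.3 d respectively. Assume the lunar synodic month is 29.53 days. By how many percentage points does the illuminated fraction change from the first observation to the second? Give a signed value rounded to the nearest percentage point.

First observation: θ = 360°·11.8/29.53 = 143.9°, so f = 0.904.
Second observation: θ = 101.2°, f = 0.597.
Δf = 0.597 − 0.904 = -0.307, i.e. -31 pp.

-31 percentage points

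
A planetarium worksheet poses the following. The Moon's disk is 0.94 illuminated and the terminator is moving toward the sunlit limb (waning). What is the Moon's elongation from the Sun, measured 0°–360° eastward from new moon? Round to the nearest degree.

From f = (1 − cos θ)/2: cos θ = 1 − 2×0.94 = -0.880; arccos → 151.6°.
Waning ⇒ past full, so θ = 360° − 151.6° = 208.4°.

208°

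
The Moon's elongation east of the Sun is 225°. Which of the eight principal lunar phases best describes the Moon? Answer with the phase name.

225° lies in the waning gibbous sector of the 8-phase cycle.

waning gibbous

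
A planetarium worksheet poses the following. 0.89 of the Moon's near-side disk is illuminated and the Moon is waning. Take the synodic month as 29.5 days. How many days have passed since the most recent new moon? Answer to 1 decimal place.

17.9 days

From f = (1 − cos θ)/2: cos θ = 1 − 2×0.89 = -0.780; arccos → 141.3°.
A waning Moon lies in 180°–360°, so θ = 360° − 141.3° = 218.7°.
At 360°/29.5 d per day, 218.7° corresponds to 17.92 days.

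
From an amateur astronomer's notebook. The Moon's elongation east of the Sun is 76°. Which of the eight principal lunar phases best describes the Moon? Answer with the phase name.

first quarter

76° lies in the first quarter sector of the 8-phase cycle.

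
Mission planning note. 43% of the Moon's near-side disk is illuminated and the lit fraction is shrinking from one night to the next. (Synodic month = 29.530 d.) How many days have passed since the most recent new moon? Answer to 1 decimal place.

Invert f = (1 − cos θ)/2 to get cos θ = 1 − 2(0.43) = 0.140, hence θ₀ = arccos 0.140 = 82.0°.
Waning ⇒ past full, so θ = 360° − 82.0° = 278.0°.
Age = 29.530 × 278.0°/360° ≈ 22.81 days.

22.8 days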